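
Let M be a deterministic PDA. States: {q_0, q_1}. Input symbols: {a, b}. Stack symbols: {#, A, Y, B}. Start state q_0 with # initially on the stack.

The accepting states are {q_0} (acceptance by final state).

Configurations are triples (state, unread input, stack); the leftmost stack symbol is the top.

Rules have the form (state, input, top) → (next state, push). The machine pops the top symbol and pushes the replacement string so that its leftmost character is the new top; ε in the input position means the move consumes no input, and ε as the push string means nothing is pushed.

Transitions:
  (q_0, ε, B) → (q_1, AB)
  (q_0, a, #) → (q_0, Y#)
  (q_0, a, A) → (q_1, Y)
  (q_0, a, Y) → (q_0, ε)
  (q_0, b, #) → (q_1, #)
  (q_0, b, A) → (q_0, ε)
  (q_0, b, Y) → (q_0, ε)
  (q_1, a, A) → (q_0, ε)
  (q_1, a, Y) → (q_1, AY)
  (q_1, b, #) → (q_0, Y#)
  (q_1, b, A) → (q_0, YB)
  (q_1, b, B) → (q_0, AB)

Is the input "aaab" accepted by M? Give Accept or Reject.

(q_0, aaab, #)
  read a, top #: go to q_0, push Y# → (q_0, aab, Y#)
  read a, top Y: go to q_0, push ε → (q_0, ab, #)
  read a, top #: go to q_0, push Y# → (q_0, b, Y#)
  read b, top Y: go to q_0, push ε → (q_0, ε, #)
All input consumed; state q_0 ∈ F.

Accept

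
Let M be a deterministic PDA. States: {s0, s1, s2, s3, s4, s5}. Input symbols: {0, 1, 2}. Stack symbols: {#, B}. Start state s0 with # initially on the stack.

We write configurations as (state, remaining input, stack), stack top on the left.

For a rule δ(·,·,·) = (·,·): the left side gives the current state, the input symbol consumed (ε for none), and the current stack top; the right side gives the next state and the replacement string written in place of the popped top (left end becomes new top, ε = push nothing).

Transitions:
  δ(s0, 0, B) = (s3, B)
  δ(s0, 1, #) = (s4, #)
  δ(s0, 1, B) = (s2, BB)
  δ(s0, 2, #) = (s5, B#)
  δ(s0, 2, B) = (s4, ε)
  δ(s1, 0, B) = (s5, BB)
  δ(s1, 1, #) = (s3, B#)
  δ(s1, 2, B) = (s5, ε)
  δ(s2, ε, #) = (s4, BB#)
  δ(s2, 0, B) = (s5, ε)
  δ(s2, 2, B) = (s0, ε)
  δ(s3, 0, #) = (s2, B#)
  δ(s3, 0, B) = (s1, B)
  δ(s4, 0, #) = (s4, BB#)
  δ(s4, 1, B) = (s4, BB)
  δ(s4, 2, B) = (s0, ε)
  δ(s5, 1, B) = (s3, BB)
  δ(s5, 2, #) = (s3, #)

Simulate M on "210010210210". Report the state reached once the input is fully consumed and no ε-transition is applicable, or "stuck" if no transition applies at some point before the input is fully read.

(s0, 210010210210, #)
  read 2, top #: go to s5, push B# → (s5, 10010210210, B#)
  read 1, top B: go to s3, push BB → (s3, 0010210210, BB#)
  read 0, top B: go to s1, push B → (s1, 010210210, BB#)
  read 0, top B: go to s5, push BB → (s5, 10210210, BBB#)
  read 1, top B: go to s3, push BB → (s3, 0210210, BBBB#)
  read 0, top B: go to s1, push B → (s1, 210210, BBBB#)
  read 2, top B: go to s5, push ε → (s5, 10210, BBB#)
  read 1, top B: go to s3, push BB → (s3, 0210, BBBB#)
  read 0, top B: go to s1, push B → (s1, 210, BBBB#)
  read 2, top B: go to s5, push ε → (s5, 10, BBB#)
  read 1, top B: go to s3, push BB → (s3, 0, BBBB#)
  read 0, top B: go to s1, push B → (s1, ε, BBBB#)
All input consumed; M is in state s1.

s1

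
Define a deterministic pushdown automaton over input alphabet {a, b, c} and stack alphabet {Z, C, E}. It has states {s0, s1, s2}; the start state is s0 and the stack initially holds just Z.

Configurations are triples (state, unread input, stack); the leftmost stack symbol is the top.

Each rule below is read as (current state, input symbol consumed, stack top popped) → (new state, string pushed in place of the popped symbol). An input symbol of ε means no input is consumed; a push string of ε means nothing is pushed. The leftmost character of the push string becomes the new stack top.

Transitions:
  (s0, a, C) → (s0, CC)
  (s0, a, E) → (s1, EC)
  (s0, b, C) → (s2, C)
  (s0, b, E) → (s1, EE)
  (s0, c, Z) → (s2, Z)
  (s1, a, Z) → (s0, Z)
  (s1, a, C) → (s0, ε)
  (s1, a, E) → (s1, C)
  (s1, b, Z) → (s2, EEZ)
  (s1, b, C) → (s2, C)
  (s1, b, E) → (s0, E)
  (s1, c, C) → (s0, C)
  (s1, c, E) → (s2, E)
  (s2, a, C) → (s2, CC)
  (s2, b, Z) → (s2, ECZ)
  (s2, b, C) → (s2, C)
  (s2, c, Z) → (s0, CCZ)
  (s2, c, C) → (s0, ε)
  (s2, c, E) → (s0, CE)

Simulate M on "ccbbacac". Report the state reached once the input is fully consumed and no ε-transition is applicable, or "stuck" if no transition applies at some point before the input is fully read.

(s0, ccbbacac, Z)
  read c, top Z: go to s2, push Z → (s2, cbbacac, Z)
  read c, top Z: go to s0, push CCZ → (s0, bbacac, CCZ)
  read b, top C: go to s2, push C → (s2, bacac, CCZ)
  read b, top C: go to s2, push C → (s2, acac, CCZ)
  read a, top C: go to s2, push CC → (s2, cac, CCCZ)
  read c, top C: go to s0, push ε → (s0, ac, CCZ)
  read a, top C: go to s0, push CC → (s0, c, CCCZ)
No transition for (s0, c, top C); M blocks with input c remaining.

stuck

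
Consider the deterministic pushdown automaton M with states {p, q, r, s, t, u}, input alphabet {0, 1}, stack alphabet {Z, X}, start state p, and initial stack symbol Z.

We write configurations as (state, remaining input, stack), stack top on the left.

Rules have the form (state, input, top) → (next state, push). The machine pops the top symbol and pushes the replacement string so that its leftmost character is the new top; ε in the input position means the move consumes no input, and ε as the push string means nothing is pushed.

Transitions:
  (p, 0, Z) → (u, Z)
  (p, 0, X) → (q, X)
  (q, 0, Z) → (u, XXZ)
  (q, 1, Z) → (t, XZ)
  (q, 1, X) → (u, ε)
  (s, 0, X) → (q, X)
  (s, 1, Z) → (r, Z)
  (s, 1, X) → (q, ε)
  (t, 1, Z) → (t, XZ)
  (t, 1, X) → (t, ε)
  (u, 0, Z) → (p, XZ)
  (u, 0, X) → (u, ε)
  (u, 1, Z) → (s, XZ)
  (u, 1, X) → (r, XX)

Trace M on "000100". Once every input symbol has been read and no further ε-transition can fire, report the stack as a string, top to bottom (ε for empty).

(p, 000100, Z)
  read 0, top Z: go to u, push Z → (u, 00100, Z)
  read 0, top Z: go to p, push XZ → (p, 0100, XZ)
  read 0, top X: go to q, push X → (q, 100, XZ)
  read 1, top X: go to u, push ε → (u, 00, Z)
  read 0, top Z: go to p, push XZ → (p, 0, XZ)
  read 0, top X: go to q, push X → (q, ε, XZ)
All input consumed in state q with stack XZ.

XZ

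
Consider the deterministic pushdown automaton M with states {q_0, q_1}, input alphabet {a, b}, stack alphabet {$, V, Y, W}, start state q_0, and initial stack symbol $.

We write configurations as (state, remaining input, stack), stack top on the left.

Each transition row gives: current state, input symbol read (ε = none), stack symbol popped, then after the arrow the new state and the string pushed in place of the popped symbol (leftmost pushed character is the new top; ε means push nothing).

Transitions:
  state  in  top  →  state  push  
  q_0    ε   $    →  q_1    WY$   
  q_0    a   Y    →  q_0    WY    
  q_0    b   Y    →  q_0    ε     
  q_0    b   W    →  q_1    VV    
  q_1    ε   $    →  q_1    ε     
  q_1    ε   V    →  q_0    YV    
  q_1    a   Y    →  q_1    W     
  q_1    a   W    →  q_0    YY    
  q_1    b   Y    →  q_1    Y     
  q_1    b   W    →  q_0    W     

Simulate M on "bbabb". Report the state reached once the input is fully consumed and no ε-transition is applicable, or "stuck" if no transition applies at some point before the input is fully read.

(q_0, bbabb, $)
  ε-move, top $: go to q_1, push WY$ → (q_1, bbabb, WY$)
  read b, top W: go to q_0, push W → (q_0, babb, WY$)
  read b, top W: go to q_1, push VV → (q_1, abb, VVY$)
  ε-move, top V: go to q_0, push YV → (q_0, abb, YVVY$)
  read a, top Y: go to q_0, push WY → (q_0, bb, WYVVY$)
  read b, top W: go to q_1, push VV → (q_1, b, VVYVVY$)
  ε-move, top V: go to q_0, push YV → (q_0, b, YVVYVVY$)
  read b, top Y: go to q_0, push ε → (q_0, ε, VVYVVY$)
All input consumed; M is in state q_0.

q_0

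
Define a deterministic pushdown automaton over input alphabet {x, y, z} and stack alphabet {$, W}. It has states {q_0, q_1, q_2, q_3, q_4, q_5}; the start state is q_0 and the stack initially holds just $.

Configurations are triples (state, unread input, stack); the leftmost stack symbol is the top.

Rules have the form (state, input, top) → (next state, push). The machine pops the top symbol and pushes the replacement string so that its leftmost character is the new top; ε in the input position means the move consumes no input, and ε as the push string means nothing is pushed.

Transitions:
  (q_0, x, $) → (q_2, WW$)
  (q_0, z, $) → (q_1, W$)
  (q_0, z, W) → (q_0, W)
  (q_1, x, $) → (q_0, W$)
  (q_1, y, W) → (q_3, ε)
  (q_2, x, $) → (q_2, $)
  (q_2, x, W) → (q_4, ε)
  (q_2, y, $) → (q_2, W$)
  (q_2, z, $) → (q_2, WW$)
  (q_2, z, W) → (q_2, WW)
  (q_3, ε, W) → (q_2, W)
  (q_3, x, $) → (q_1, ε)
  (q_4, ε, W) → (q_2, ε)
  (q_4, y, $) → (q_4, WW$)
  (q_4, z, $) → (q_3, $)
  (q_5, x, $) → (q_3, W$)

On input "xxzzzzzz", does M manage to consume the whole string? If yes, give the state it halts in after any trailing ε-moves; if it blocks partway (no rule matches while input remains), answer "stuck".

q_2

(q_0, xxzzzzzz, $)
  read x, top $: go to q_2, push WW$ → (q_2, xzzzzzz, WW$)
  read x, top W: go to q_4, push ε → (q_4, zzzzzz, W$)
  ε-move, top W: go to q_2, push ε → (q_2, zzzzzz, $)
  read z, top $: go to q_2, push WW$ → (q_2, zzzzz, WW$)
  read z, top W: go to q_2, push WW → (q_2, zzzz, WWW$)
  read z, top W: go to q_2, push WW → (q_2, zzz, WWWW$)
  read z, top W: go to q_2, push WW → (q_2, zz, WWWWW$)
  read z, top W: go to q_2, push WW → (q_2, z, WWWWWW$)
  read z, top W: go to q_2, push WW → (q_2, ε, WWWWWWW$)
All input consumed; M is in state q_2.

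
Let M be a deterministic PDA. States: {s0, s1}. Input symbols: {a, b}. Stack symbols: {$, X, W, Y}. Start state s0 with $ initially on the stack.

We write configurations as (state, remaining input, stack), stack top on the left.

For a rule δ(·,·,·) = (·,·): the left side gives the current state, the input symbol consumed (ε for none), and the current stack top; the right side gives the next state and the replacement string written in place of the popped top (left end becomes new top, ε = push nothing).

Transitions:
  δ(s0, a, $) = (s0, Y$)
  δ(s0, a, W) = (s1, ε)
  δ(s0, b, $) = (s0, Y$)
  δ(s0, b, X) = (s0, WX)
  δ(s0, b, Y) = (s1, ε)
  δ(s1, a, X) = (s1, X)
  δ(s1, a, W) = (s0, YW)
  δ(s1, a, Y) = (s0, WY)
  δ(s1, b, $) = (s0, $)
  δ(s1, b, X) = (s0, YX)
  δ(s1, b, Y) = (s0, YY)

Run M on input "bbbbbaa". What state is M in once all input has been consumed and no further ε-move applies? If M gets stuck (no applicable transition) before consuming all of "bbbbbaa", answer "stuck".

stuck

(s0, bbbbbaa, $)
  read b, top $: go to s0, push Y$ → (s0, bbbbaa, Y$)
  read b, top Y: go to s1, push ε → (s1, bbbaa, $)
  read b, top $: go to s0, push $ → (s0, bbaa, $)
  read b, top $: go to s0, push Y$ → (s0, baa, Y$)
  read b, top Y: go to s1, push ε → (s1, aa, $)
No transition for (s1, a, top $); M blocks with input aa remaining.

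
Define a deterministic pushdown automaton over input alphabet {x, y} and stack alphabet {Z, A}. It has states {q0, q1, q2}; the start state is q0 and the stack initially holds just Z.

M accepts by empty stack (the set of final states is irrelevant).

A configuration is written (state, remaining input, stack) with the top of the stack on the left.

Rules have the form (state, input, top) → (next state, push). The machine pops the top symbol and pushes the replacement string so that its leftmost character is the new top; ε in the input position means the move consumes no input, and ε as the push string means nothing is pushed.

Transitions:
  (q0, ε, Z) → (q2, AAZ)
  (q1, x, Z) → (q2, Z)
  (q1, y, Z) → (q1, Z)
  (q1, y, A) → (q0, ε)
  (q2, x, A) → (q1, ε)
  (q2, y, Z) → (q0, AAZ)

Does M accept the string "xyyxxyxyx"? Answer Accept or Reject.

Reject

(q0, xyyxxyxyx, Z)
  ε-move, top Z: go to q2, push AAZ → (q2, xyyxxyxyx, AAZ)
  read x, top A: go to q1, push ε → (q1, yyxxyxyx, AZ)
  read y, top A: go to q0, push ε → (q0, yxxyxyx, Z)
  ε-move, top Z: go to q2, push AAZ → (q2, yxxyxyx, AAZ)
No transition applies at (q2, yxxyxyx, AAZ); input not fully consumed.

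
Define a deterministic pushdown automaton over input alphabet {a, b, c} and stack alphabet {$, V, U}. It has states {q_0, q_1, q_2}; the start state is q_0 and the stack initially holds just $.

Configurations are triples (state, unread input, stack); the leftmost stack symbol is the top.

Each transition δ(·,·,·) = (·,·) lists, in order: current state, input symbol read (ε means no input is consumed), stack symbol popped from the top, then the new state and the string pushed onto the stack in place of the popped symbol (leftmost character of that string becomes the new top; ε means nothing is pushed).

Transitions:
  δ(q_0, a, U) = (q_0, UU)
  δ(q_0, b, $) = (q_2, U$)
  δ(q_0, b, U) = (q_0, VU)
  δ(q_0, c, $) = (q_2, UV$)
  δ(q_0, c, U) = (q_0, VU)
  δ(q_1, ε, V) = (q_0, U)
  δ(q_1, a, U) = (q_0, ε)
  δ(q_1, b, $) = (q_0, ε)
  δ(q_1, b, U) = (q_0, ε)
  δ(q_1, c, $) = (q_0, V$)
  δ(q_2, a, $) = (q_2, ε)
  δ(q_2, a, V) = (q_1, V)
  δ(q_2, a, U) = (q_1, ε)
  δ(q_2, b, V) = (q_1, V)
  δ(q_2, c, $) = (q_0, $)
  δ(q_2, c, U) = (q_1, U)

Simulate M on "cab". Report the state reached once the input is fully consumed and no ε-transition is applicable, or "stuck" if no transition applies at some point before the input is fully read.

q_0

(q_0, cab, $)
  read c, top $: go to q_2, push UV$ → (q_2, ab, UV$)
  read a, top U: go to q_1, push ε → (q_1, b, V$)
  ε-move, top V: go to q_0, push U → (q_0, b, U$)
  read b, top U: go to q_0, push VU → (q_0, ε, VU$)
All input consumed; M is in state q_0.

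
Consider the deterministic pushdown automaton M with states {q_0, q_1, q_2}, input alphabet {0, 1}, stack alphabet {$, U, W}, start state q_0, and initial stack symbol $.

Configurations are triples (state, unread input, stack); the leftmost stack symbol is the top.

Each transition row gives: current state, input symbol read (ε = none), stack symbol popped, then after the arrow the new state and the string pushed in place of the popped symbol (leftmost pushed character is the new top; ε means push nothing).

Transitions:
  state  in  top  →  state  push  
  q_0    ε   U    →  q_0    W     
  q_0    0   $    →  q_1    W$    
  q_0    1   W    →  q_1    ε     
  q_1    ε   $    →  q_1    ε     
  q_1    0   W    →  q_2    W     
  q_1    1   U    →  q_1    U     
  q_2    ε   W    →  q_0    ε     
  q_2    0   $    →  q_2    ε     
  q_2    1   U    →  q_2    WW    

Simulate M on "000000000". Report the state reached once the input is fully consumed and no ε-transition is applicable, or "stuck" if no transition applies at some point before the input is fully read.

q_1

(q_0, 000000000, $) ⊢ (q_1, 00000000, W$) ⊢ (q_2, 0000000, W$) ⊢ (q_0, 0000000, $) ⊢ (q_1, 000000, W$) ⊢ (q_2, 00000, W$) ⊢ (q_0, 00000, $) ⊢ (q_1, 0000, W$) ⊢ (q_2, 000, W$) ⊢ (q_0, 000, $) ⊢ (q_1, 00, W$) ⊢ (q_2, 0, W$) ⊢ (q_0, 0, $) ⊢ (q_1, ε, W$)
All input consumed; M is in state q_1.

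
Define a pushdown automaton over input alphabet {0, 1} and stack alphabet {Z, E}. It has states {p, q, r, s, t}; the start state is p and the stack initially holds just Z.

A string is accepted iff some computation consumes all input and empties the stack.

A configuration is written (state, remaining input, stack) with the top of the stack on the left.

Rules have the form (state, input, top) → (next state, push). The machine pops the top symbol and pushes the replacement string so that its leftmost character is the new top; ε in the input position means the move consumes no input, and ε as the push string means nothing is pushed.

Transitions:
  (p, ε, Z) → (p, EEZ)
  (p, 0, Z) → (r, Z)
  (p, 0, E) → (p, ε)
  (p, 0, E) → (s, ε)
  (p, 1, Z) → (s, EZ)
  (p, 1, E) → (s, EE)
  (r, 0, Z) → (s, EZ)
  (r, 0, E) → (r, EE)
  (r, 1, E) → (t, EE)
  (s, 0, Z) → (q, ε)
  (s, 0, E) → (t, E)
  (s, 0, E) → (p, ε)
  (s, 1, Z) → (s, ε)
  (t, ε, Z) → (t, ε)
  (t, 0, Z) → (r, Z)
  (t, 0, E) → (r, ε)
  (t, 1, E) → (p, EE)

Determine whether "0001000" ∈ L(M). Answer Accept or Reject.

One accepting computation: (p, 0001000, Z) ⊢ (r, 001000, Z) ⊢ (s, 01000, EZ) ⊢ (t, 1000, EZ) ⊢ (p, 000, EEZ) ⊢ (p, 00, EZ) ⊢ (s, 0, Z) ⊢ (q, ε, ε)
All input consumed and the stack is empty.

Accept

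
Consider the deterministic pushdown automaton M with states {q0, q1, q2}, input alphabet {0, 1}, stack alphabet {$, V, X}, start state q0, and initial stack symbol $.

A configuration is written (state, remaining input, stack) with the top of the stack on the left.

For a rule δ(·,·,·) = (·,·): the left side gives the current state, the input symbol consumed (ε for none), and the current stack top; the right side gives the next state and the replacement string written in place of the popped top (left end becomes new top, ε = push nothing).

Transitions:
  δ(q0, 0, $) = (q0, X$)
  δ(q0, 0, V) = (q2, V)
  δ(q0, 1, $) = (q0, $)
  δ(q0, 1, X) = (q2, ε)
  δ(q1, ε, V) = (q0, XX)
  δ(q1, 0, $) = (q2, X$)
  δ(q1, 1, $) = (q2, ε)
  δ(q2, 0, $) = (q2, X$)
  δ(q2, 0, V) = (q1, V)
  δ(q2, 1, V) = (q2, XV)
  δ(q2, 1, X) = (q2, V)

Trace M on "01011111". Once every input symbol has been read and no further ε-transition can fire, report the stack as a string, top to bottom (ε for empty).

(q0, 01011111, $)
  read 0, top $: go to q0, push X$ → (q0, 1011111, X$)
  read 1, top X: go to q2, push ε → (q2, 011111, $)
  read 0, top $: go to q2, push X$ → (q2, 11111, X$)
  read 1, top X: go to q2, push V → (q2, 1111, V$)
  read 1, top V: go to q2, push XV → (q2, 111, XV$)
  read 1, top X: go to q2, push V → (q2, 11, VV$)
  read 1, top V: go to q2, push XV → (q2, 1, XVV$)
  read 1, top X: go to q2, push V → (q2, ε, VVV$)
All input consumed in state q2 with stack VVV$.

VVV$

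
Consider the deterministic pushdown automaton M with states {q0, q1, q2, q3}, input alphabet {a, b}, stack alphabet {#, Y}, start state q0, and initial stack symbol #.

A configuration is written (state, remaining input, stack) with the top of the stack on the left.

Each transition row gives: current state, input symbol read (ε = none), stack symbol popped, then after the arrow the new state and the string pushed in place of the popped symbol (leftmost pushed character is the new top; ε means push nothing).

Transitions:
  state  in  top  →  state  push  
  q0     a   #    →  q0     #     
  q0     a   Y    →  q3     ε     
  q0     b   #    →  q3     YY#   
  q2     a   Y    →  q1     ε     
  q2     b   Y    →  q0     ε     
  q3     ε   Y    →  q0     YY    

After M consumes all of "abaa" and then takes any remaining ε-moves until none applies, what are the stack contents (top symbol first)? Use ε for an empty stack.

(q0, abaa, #) ⊢ (q0, baa, #) ⊢ (q3, aa, YY#) ⊢ (q0, aa, YYY#) ⊢ (q3, a, YY#) ⊢ (q0, a, YYY#) ⊢ (q3, ε, YY#) ⊢ (q0, ε, YYY#)
All input consumed in state q0 with stack YYY#.

YYY#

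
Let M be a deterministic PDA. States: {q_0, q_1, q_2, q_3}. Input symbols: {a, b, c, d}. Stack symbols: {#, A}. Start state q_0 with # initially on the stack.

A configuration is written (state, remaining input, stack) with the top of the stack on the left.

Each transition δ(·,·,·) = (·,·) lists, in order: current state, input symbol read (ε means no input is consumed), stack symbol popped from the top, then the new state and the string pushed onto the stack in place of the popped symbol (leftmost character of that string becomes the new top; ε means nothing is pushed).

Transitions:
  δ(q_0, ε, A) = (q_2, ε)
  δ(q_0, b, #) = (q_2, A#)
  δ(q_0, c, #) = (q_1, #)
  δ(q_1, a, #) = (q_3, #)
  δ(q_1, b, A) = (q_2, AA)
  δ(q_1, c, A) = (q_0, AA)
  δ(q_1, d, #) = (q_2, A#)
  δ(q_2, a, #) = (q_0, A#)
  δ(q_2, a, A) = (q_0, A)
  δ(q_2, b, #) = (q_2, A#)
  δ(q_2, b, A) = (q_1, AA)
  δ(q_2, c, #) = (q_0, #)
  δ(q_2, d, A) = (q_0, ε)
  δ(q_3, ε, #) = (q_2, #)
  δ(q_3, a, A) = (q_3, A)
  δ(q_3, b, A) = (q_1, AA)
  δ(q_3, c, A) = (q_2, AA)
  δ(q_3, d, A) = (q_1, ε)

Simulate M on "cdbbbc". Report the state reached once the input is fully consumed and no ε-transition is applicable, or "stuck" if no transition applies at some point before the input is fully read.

(q_0, cdbbbc, #)
  read c, top #: go to q_1, push # → (q_1, dbbbc, #)
  read d, top #: go to q_2, push A# → (q_2, bbbc, A#)
  read b, top A: go to q_1, push AA → (q_1, bbc, AA#)
  read b, top A: go to q_2, push AA → (q_2, bc, AAA#)
  read b, top A: go to q_1, push AA → (q_1, c, AAAA#)
  read c, top A: go to q_0, push AA → (q_0, ε, AAAAA#)
  ε-move, top A: go to q_2, push ε → (q_2, ε, AAAA#)
All input consumed; M is in state q_2.

q_2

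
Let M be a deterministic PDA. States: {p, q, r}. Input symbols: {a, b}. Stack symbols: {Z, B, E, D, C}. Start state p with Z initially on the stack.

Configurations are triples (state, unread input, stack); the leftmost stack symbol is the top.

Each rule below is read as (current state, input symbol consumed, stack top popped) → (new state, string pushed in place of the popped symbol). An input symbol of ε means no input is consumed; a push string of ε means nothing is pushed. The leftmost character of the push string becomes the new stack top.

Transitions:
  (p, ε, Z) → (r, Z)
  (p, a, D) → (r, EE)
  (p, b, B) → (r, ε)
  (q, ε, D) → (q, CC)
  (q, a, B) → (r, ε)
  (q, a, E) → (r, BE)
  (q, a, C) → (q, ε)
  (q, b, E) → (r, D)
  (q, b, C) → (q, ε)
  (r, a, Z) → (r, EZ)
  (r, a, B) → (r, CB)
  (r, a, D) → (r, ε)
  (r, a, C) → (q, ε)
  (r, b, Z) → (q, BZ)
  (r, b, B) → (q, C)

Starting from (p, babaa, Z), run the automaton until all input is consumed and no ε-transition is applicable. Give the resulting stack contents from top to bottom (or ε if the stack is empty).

EZ

(p, babaa, Z)
  ε-move, top Z: go to r, push Z → (r, babaa, Z)
  read b, top Z: go to q, push BZ → (q, abaa, BZ)
  read a, top B: go to r, push ε → (r, baa, Z)
  read b, top Z: go to q, push BZ → (q, aa, BZ)
  read a, top B: go to r, push ε → (r, a, Z)
  read a, top Z: go to r, push EZ → (r, ε, EZ)
All input consumed in state r with stack EZ.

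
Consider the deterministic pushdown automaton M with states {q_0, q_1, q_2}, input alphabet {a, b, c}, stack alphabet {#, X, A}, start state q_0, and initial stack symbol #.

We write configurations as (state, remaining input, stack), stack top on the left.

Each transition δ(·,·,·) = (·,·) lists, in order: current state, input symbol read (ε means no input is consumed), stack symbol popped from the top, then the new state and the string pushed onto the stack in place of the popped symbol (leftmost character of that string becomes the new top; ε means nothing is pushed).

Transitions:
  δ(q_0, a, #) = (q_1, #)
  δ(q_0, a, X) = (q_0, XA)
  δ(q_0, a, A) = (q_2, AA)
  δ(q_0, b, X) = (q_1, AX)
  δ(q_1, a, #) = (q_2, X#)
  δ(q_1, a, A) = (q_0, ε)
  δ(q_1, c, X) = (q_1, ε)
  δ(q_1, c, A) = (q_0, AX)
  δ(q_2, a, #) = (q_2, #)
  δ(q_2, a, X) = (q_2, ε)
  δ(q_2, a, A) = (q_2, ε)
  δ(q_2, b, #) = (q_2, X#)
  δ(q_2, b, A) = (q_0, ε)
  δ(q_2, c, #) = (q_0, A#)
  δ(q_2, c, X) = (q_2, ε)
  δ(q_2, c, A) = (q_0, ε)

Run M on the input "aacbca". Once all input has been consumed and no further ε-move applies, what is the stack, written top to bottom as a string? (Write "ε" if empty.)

#

(q_0, aacbca, #)
  read a, top #: go to q_1, push # → (q_1, acbca, #)
  read a, top #: go to q_2, push X# → (q_2, cbca, X#)
  read c, top X: go to q_2, push ε → (q_2, bca, #)
  read b, top #: go to q_2, push X# → (q_2, ca, X#)
  read c, top X: go to q_2, push ε → (q_2, a, #)
  read a, top #: go to q_2, push # → (q_2, ε, #)
All input consumed in state q_2 with stack #.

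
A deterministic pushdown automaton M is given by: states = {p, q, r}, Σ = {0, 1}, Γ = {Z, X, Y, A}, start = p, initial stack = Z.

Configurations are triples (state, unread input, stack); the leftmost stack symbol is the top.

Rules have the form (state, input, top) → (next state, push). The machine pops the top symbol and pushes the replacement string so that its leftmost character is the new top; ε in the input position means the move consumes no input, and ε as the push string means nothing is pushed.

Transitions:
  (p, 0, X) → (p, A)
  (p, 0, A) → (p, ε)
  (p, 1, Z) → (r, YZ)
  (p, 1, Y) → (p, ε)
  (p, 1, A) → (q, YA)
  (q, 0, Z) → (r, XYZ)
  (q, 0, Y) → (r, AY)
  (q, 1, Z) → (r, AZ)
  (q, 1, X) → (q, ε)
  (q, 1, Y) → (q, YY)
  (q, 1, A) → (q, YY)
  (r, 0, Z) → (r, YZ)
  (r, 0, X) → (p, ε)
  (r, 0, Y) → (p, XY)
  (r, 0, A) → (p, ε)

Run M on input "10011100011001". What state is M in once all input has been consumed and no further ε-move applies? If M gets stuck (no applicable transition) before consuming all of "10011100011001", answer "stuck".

stuck

(p, 10011100011001, Z)
  read 1, top Z: go to r, push YZ → (r, 0011100011001, YZ)
  read 0, top Y: go to p, push XY → (p, 011100011001, XYZ)
  read 0, top X: go to p, push A → (p, 11100011001, AYZ)
  read 1, top A: go to q, push YA → (q, 1100011001, YAYZ)
  read 1, top Y: go to q, push YY → (q, 100011001, YYAYZ)
  read 1, top Y: go to q, push YY → (q, 00011001, YYYAYZ)
  read 0, top Y: go to r, push AY → (r, 0011001, AYYYAYZ)
  read 0, top A: go to p, push ε → (p, 011001, YYYAYZ)
No transition for (p, 0, top Y); M blocks with input 011001 remaining.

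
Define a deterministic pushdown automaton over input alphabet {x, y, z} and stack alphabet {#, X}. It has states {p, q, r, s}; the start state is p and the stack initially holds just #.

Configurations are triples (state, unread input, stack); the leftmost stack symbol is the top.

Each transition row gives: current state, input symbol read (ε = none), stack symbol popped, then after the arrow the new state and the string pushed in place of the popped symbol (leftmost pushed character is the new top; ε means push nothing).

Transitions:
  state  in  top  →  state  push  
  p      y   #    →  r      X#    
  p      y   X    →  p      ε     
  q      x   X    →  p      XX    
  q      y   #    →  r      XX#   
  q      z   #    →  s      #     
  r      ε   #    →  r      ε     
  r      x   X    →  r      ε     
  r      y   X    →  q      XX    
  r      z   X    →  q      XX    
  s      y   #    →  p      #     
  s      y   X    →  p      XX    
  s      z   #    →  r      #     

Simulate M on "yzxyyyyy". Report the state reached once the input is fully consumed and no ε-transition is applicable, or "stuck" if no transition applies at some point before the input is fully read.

(p, yzxyyyyy, #)
  read y, top #: go to r, push X# → (r, zxyyyyy, X#)
  read z, top X: go to q, push XX → (q, xyyyyy, XX#)
  read x, top X: go to p, push XX → (p, yyyyy, XXX#)
  read y, top X: go to p, push ε → (p, yyyy, XX#)
  read y, top X: go to p, push ε → (p, yyy, X#)
  read y, top X: go to p, push ε → (p, yy, #)
  read y, top #: go to r, push X# → (r, y, X#)
  read y, top X: go to q, push XX → (q, ε, XX#)
All input consumed; M is in state q.

q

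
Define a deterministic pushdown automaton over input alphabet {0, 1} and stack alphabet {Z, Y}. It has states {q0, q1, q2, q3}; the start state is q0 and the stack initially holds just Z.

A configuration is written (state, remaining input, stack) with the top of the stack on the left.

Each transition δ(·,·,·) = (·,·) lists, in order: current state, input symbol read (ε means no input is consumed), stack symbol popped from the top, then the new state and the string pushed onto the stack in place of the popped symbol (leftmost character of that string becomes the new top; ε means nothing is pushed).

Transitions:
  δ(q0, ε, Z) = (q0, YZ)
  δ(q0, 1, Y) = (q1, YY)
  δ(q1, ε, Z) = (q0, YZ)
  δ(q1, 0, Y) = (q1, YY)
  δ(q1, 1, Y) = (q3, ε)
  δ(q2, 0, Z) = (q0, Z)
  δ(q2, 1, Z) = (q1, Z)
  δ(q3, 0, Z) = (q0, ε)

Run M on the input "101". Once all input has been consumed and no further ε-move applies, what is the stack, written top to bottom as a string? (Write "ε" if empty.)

(q0, 101, Z) ⊢ (q0, 101, YZ) ⊢ (q1, 01, YYZ) ⊢ (q1, 1, YYYZ) ⊢ (q3, ε, YYZ)
All input consumed in state q3 with stack YYZ.

YYZ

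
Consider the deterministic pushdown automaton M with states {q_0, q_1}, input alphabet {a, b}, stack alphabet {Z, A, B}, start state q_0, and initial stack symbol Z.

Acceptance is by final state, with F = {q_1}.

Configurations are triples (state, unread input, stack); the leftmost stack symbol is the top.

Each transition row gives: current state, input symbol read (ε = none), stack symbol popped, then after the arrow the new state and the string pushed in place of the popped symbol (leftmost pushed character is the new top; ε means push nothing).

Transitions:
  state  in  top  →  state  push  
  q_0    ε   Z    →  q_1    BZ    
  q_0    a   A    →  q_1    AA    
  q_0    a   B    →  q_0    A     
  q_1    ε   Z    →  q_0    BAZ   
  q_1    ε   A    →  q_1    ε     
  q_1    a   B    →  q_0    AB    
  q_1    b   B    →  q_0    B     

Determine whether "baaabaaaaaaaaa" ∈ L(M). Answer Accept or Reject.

(q_0, baaabaaaaaaaaa, Z) ⊢ (q_1, baaabaaaaaaaaa, BZ) ⊢ (q_0, aaabaaaaaaaaa, BZ) ⊢ (q_0, aabaaaaaaaaa, AZ) ⊢ (q_1, abaaaaaaaaa, AAZ) ⊢ (q_1, abaaaaaaaaa, AZ) ⊢ (q_1, abaaaaaaaaa, Z) ⊢ (q_0, abaaaaaaaaa, BAZ) ⊢ (q_0, baaaaaaaaa, AAZ)
No transition applies at (q_0, baaaaaaaaa, AAZ); input not fully consumed.

Reject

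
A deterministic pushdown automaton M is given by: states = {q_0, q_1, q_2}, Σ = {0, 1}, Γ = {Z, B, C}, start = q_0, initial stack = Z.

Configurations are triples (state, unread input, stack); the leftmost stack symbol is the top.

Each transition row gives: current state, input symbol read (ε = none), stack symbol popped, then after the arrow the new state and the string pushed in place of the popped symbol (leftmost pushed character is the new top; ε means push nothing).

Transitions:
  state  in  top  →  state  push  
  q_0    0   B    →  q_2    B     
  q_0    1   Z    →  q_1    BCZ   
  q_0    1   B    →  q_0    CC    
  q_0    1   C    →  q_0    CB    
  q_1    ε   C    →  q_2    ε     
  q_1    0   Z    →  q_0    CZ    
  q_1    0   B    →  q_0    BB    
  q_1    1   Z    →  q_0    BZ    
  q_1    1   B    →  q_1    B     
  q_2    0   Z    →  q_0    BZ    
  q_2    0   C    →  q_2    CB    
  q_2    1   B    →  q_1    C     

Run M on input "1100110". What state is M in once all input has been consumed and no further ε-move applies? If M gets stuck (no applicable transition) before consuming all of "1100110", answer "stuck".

(q_0, 1100110, Z)
  read 1, top Z: go to q_1, push BCZ → (q_1, 100110, BCZ)
  read 1, top B: go to q_1, push B → (q_1, 00110, BCZ)
  read 0, top B: go to q_0, push BB → (q_0, 0110, BBCZ)
  read 0, top B: go to q_2, push B → (q_2, 110, BBCZ)
  read 1, top B: go to q_1, push C → (q_1, 10, CBCZ)
  ε-move, top C: go to q_2, push ε → (q_2, 10, BCZ)
  read 1, top B: go to q_1, push C → (q_1, 0, CCZ)
  ε-move, top C: go to q_2, push ε → (q_2, 0, CZ)
  read 0, top C: go to q_2, push CB → (q_2, ε, CBZ)
All input consumed; M is in state q_2.

q_2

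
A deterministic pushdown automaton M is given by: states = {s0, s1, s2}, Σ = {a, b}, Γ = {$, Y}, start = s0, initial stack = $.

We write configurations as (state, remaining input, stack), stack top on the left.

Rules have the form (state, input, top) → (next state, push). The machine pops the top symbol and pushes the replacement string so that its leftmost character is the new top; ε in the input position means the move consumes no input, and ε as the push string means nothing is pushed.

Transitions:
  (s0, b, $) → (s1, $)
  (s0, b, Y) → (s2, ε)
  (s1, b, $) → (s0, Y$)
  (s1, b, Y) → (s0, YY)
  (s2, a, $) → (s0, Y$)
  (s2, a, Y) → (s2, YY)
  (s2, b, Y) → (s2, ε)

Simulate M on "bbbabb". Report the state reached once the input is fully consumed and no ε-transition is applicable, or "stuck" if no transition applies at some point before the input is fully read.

(s0, bbbabb, $)
  read b, top $: go to s1, push $ → (s1, bbabb, $)
  read b, top $: go to s0, push Y$ → (s0, babb, Y$)
  read b, top Y: go to s2, push ε → (s2, abb, $)
  read a, top $: go to s0, push Y$ → (s0, bb, Y$)
  read b, top Y: go to s2, push ε → (s2, b, $)
No transition for (s2, b, top $); M blocks with input b remaining.

stuck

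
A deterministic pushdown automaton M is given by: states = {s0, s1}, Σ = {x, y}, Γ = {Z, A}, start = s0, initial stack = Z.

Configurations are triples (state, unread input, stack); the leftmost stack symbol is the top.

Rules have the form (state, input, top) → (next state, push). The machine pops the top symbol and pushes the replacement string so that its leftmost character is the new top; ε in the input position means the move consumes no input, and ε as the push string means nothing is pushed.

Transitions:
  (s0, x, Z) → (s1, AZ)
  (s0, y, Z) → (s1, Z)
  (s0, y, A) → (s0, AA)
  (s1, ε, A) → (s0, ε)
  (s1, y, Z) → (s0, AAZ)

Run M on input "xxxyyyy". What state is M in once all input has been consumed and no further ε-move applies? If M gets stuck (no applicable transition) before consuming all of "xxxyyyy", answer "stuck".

s0

(s0, xxxyyyy, Z) ⊢ (s1, xxyyyy, AZ) ⊢ (s0, xxyyyy, Z) ⊢ (s1, xyyyy, AZ) ⊢ (s0, xyyyy, Z) ⊢ (s1, yyyy, AZ) ⊢ (s0, yyyy, Z) ⊢ (s1, yyy, Z) ⊢ (s0, yy, AAZ) ⊢ (s0, y, AAAZ) ⊢ (s0, ε, AAAAZ)
All input consumed; M is in state s0.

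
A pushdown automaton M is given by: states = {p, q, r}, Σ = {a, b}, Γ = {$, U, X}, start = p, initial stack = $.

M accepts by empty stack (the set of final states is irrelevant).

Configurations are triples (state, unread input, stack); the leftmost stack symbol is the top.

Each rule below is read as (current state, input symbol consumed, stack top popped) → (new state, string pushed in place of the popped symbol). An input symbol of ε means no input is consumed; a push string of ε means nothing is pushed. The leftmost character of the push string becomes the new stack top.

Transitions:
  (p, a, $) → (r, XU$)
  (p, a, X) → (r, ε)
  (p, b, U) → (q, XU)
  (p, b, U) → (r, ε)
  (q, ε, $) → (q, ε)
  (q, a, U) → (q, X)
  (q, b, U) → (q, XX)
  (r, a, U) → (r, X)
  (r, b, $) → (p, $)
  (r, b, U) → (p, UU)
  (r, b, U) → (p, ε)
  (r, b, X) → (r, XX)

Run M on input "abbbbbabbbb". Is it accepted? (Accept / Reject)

Reject

No computation consumes all input and empties the stack.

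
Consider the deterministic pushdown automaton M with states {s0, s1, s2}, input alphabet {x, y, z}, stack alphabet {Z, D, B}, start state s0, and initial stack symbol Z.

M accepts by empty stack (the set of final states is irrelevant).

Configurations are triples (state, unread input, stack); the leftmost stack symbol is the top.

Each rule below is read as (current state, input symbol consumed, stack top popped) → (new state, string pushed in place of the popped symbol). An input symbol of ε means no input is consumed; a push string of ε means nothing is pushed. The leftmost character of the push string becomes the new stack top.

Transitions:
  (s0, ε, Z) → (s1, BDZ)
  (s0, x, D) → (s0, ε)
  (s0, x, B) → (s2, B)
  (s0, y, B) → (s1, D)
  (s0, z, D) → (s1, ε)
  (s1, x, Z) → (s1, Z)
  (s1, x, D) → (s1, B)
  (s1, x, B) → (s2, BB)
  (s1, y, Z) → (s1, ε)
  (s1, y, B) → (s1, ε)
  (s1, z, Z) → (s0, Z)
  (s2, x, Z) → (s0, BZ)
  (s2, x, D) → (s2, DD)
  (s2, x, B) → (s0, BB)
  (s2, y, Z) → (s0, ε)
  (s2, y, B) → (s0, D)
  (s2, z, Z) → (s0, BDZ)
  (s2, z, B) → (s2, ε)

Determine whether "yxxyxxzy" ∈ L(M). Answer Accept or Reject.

Accept

(s0, yxxyxxzy, Z) ⊢ (s1, yxxyxxzy, BDZ) ⊢ (s1, xxyxxzy, DZ) ⊢ (s1, xyxxzy, BZ) ⊢ (s2, yxxzy, BBZ) ⊢ (s0, xxzy, DBZ) ⊢ (s0, xzy, BZ) ⊢ (s2, zy, BZ) ⊢ (s2, y, Z) ⊢ (s0, ε, ε)
All input consumed and the stack is empty.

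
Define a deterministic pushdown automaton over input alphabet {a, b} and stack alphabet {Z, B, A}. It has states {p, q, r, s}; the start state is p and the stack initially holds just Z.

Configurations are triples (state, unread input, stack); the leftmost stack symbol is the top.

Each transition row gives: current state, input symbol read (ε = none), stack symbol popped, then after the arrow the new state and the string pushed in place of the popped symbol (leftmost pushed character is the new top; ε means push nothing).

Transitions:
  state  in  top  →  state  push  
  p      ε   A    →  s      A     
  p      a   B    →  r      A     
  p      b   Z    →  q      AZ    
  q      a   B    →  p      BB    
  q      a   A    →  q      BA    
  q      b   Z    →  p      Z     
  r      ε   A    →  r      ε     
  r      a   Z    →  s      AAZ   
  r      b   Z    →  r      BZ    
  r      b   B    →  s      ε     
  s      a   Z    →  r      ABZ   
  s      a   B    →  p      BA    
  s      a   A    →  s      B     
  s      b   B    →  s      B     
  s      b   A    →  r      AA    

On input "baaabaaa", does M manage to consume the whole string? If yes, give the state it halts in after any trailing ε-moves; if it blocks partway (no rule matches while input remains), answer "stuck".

(p, baaabaaa, Z) ⊢ (q, aaabaaa, AZ) ⊢ (q, aabaaa, BAZ) ⊢ (p, abaaa, BBAZ) ⊢ (r, baaa, ABAZ) ⊢ (r, baaa, BAZ) ⊢ (s, aaa, AZ) ⊢ (s, aa, BZ) ⊢ (p, a, BAZ) ⊢ (r, ε, AAZ) ⊢ (r, ε, AZ) ⊢ (r, ε, Z)
All input consumed; M is in state r.

r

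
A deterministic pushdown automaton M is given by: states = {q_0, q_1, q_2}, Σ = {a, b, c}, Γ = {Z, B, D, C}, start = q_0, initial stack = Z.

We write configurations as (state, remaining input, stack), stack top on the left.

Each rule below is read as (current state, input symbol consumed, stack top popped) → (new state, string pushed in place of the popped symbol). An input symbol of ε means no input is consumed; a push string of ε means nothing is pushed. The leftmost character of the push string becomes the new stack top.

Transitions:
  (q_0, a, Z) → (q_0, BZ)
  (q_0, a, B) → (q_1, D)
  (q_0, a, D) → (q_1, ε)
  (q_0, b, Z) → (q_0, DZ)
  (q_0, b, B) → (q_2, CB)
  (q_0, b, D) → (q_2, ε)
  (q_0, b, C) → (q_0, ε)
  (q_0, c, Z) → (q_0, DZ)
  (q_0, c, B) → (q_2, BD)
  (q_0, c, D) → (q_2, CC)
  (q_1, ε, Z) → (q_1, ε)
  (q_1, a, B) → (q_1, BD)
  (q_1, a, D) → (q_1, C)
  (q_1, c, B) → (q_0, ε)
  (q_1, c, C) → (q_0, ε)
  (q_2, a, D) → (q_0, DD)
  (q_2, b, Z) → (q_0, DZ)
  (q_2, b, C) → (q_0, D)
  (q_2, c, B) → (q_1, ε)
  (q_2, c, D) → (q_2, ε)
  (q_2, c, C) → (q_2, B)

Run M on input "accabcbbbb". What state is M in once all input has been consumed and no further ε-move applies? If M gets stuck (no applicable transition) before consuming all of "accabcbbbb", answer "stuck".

stuck

(q_0, accabcbbbb, Z)
  read a, top Z: go to q_0, push BZ → (q_0, ccabcbbbb, BZ)
  read c, top B: go to q_2, push BD → (q_2, cabcbbbb, BDZ)
  read c, top B: go to q_1, push ε → (q_1, abcbbbb, DZ)
  read a, top D: go to q_1, push C → (q_1, bcbbbb, CZ)
No transition for (q_1, b, top C); M blocks with input bcbbbb remaining.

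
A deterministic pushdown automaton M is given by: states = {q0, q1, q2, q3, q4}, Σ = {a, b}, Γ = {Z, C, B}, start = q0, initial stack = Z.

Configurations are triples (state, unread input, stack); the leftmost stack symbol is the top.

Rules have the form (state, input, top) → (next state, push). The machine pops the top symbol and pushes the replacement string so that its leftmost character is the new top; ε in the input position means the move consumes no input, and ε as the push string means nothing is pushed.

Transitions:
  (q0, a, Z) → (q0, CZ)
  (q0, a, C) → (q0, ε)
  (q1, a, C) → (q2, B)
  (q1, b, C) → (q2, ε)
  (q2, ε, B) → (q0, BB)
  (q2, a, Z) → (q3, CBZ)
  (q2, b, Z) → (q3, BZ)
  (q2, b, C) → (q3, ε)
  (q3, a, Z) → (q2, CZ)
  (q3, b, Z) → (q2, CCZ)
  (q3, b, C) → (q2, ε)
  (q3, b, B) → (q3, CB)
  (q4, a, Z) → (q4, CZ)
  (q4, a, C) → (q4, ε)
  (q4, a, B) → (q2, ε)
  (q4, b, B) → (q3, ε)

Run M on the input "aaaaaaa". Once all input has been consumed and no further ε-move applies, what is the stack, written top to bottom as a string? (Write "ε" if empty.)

(q0, aaaaaaa, Z) ⊢ (q0, aaaaaa, CZ) ⊢ (q0, aaaaa, Z) ⊢ (q0, aaaa, CZ) ⊢ (q0, aaa, Z) ⊢ (q0, aa, CZ) ⊢ (q0, a, Z) ⊢ (q0, ε, CZ)
All input consumed in state q0 with stack CZ.

CZ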